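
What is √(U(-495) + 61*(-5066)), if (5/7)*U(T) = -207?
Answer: I*√7732895/5 ≈ 556.16*I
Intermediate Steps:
U(T) = -1449/5 (U(T) = (7/5)*(-207) = -1449/5)
√(U(-495) + 61*(-5066)) = √(-1449/5 + 61*(-5066)) = √(-1449/5 - 309026) = √(-1546579/5) = I*√7732895/5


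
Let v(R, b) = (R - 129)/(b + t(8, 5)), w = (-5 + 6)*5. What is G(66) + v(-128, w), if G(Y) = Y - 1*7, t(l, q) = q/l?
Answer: 599/45 ≈ 13.311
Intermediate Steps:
G(Y) = -7 + Y (G(Y) = Y - 7 = -7 + Y)
w = 5 (w = 1*5 = 5)
v(R, b) = (-129 + R)/(5/8 + b) (v(R, b) = (R - 129)/(b + 5/8) = (-129 + R)/(b + 5*(⅛)) = (-129 + R)/(b + 5/8) = (-129 + R)/(5/8 + b))
G(66) + v(-128, w) = (-7 + 66) + 8*(-129 - 128)/(5 + 8*5) = 59 + 8*(-257)/(5 + 40) = 59 + 8*(-257)/45 = 59 + 8*(1/45)*(-257) = 59 - 2056/45 = 599/45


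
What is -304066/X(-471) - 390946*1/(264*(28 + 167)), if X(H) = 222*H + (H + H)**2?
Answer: -8935739677/1119406860 ≈ -7.9826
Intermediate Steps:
X(H) = 4*H**2 + 222*H (X(H) = 222*H + (2*H)**2 = 222*H + 4*H**2 = 4*H**2 + 222*H)
-304066/X(-471) - 390946*1/(264*(28 + 167)) = -304066*(-1/(942*(111 + 2*(-471)))) - 390946*1/(264*(28 + 167)) = -304066*(-1/(942*(111 - 942))) - 390946/(264*195) = -304066/(2*(-471)*(-831)) - 390946/51480 = -304066/782802 - 390946*1/51480 = -304066*1/782802 - 195473/25740 = -152033/391401 - 195473/25740 = -8935739677/1119406860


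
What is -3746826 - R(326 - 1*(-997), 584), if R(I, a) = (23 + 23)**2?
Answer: -3748942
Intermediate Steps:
R(I, a) = 2116 (R(I, a) = 46**2 = 2116)
-3746826 - R(326 - 1*(-997), 584) = -3746826 - 1*2116 = -3746826 - 2116 = -3748942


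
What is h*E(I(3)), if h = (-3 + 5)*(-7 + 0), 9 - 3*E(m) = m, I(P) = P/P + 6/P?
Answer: -28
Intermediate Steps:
I(P) = 1 + 6/P
E(m) = 3 - m/3
h = -14 (h = 2*(-7) = -14)
h*E(I(3)) = -14*(3 - (6 + 3)/(3*3)) = -14*(3 - 9/9) = -14*(3 - ⅓*3) = -14*(3 - 1) = -14*2 = -28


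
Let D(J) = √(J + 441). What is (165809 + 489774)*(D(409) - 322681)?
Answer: -211544178023 + 3277915*√34 ≈ -2.1153e+11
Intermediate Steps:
D(J) = √(441 + J)
(165809 + 489774)*(D(409) - 322681) = (165809 + 489774)*(√(441 + 409) - 322681) = 655583*(√850 - 322681) = 655583*(5*√34 - 322681) = 655583*(-322681 + 5*√34) = -211544178023 + 3277915*√34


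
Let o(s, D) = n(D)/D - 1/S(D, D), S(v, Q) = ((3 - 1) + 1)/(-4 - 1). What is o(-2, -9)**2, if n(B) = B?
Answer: 64/9 ≈ 7.1111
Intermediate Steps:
S(v, Q) = -3/5 (S(v, Q) = (2 + 1)/(-5) = 3*(-1/5) = -3/5)
o(s, D) = 8/3 (o(s, D) = D/D - 1/(-3/5) = 1 - 1*(-5/3) = 1 + 5/3 = 8/3)
o(-2, -9)**2 = (8/3)**2 = 64/9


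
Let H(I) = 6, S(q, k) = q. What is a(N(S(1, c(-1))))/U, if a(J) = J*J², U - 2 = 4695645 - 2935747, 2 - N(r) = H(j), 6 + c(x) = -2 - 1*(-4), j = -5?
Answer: -16/439975 ≈ -3.6366e-5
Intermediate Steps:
c(x) = -4 (c(x) = -6 + (-2 - 1*(-4)) = -6 + (-2 + 4) = -6 + 2 = -4)
N(r) = -4 (N(r) = 2 - 1*6 = 2 - 6 = -4)
U = 1759900 (U = 2 + (4695645 - 2935747) = 2 + 1759898 = 1759900)
a(J) = J³
a(N(S(1, c(-1))))/U = (-4)³/1759900 = -64*1/1759900 = -16/439975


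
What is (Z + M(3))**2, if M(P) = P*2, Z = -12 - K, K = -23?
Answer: 289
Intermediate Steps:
Z = 11 (Z = -12 - 1*(-23) = -12 + 23 = 11)
M(P) = 2*P
(Z + M(3))**2 = (11 + 2*3)**2 = (11 + 6)**2 = 17**2 = 289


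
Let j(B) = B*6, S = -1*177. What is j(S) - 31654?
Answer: -32716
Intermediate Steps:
S = -177
j(B) = 6*B
j(S) - 31654 = 6*(-177) - 31654 = -1062 - 31654 = -32716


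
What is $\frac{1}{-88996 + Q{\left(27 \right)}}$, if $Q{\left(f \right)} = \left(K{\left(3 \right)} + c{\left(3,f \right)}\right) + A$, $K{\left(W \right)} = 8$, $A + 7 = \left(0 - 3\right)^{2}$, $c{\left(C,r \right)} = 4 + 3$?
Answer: $- \frac{1}{88979} \approx -1.1239 \cdot 10^{-5}$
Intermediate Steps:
$c{\left(C,r \right)} = 7$
$A = 2$ ($A = -7 + \left(0 - 3\right)^{2} = -7 + \left(-3\right)^{2} = -7 + 9 = 2$)
$Q{\left(f \right)} = 17$ ($Q{\left(f \right)} = \left(8 + 7\right) + 2 = 15 + 2 = 17$)
$\frac{1}{-88996 + Q{\left(27 \right)}} = \frac{1}{-88996 + 17} = \frac{1}{-88979} = - \frac{1}{88979}$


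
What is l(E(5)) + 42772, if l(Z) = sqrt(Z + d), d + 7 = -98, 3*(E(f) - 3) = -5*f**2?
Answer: 42772 + I*sqrt(1293)/3 ≈ 42772.0 + 11.986*I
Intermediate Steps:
E(f) = 3 - 5*f**2/3 (E(f) = 3 + (-5*f**2)/3 = 3 - 5*f**2/3)
d = -105 (d = -7 - 98 = -105)
l(Z) = sqrt(-105 + Z) (l(Z) = sqrt(Z - 105) = sqrt(-105 + Z))
l(E(5)) + 42772 = sqrt(-105 + (3 - 5/3*5**2)) + 42772 = sqrt(-105 + (3 - 5/3*25)) + 42772 = sqrt(-105 + (3 - 125/3)) + 42772 = sqrt(-105 - 116/3) + 42772 = sqrt(-431/3) + 42772 = I*sqrt(1293)/3 + 42772 = 42772 + I*sqrt(1293)/3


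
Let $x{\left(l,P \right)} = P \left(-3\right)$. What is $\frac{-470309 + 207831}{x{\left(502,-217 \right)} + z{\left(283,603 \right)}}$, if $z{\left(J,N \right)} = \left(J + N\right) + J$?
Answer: $- \frac{131239}{910} \approx -144.22$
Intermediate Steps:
$z{\left(J,N \right)} = N + 2 J$
$x{\left(l,P \right)} = - 3 P$
$\frac{-470309 + 207831}{x{\left(502,-217 \right)} + z{\left(283,603 \right)}} = \frac{-470309 + 207831}{\left(-3\right) \left(-217\right) + \left(603 + 2 \cdot 283\right)} = - \frac{262478}{651 + \left(603 + 566\right)} = - \frac{262478}{651 + 1169} = - \frac{262478}{1820} = \left(-262478\right) \frac{1}{1820} = - \frac{131239}{910}$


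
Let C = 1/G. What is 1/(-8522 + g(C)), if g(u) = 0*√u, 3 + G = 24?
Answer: -1/8522 ≈ -0.00011734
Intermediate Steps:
G = 21 (G = -3 + 24 = 21)
C = 1/21 ≈ 0.047619
g(u) = 0
1/(-8522 + g(C)) = 1/(-8522 + 0) = 1/(-8522) = -1/8522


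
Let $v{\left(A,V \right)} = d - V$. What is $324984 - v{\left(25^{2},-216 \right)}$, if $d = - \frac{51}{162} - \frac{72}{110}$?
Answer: $\frac{964563839}{2970} \approx 3.2477 \cdot 10^{5}$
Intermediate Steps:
$d = - \frac{2879}{2970}$ ($d = \left(-51\right) \frac{1}{162} - \frac{36}{55} = - \frac{17}{54} - \frac{36}{55} = - \frac{2879}{2970} \approx -0.96936$)
$v{\left(A,V \right)} = - \frac{2879}{2970} - V$
$324984 - v{\left(25^{2},-216 \right)} = 324984 - \left(- \frac{2879}{2970} - -216\right) = 324984 - \left(- \frac{2879}{2970} + 216\right) = 324984 - \frac{638641}{2970} = \frac{964563839}{2970}$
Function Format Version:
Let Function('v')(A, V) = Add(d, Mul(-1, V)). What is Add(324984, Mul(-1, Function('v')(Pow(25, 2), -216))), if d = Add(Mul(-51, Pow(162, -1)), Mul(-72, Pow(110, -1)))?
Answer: Rational(964563839, 2970) ≈ 3.2477e+5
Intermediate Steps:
d = Rational(-2879, 2970) (d = Add(Mul(-51, Rational(1, 162)), Mul(-72, Rational(1, 110))) = Add(Rational(-17, 54), Rational(-36, 55)) = Rational(-2879, 2970) ≈ -0.96936)
Function('v')(A, V) = Add(Rational(-2879, 2970), Mul(-1, V))
Add(324984, Mul(-1, Function('v')(Pow(25, 2), -216))) = Add(324984, Mul(-1, Add(Rational(-2879, 2970), Mul(-1, -216)))) = Add(324984, Mul(-1, Add(Rational(-2879, 2970), 216))) = Add(324984, Mul(-1, Rational(638641, 2970))) = Add(324984, Rational(-638641, 2970)) = Rational(964563839, 2970)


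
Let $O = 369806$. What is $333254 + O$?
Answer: $703060$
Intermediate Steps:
$333254 + O = 333254 + 369806 = 703060$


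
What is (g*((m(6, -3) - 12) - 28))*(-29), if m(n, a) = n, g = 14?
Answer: 13804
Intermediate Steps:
(g*((m(6, -3) - 12) - 28))*(-29) = (14*((6 - 12) - 28))*(-29) = (14*(-6 - 28))*(-29) = (14*(-34))*(-29) = -476*(-29) = 13804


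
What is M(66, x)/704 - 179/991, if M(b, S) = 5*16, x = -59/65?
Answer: -2921/43604 ≈ -0.066989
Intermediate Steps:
x = -59/65 (x = -59*1/65 = -59/65 ≈ -0.90769)
M(b, S) = 80
M(66, x)/704 - 179/991 = 80/704 - 179/991 = 80*(1/704) - 179*1/991 = 5/44 - 179/991 = -2921/43604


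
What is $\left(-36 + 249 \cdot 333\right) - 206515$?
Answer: $-123634$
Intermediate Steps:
$\left(-36 + 249 \cdot 333\right) - 206515 = \left(-36 + 82917\right) - 206515 = 82881 - 206515 = -123634$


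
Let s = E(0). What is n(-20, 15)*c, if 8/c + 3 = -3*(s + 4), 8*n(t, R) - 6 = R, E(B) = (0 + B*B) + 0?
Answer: -7/5 ≈ -1.4000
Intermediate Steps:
E(B) = B² (E(B) = (0 + B²) + 0 = B² + 0 = B²)
s = 0 (s = 0² = 0)
n(t, R) = ¾ + R/8
c = -8/15 (c = 8/(-3 - 3*(0 + 4)) = 8/(-3 - 3*4) = 8/(-3 - 12) = 8/(-15) = 8*(-1/15) = -8/15 ≈ -0.53333)
n(-20, 15)*c = (¾ + (⅛)*15)*(-8/15) = (¾ + 15/8)*(-8/15) = (21/8)*(-8/15) = -7/5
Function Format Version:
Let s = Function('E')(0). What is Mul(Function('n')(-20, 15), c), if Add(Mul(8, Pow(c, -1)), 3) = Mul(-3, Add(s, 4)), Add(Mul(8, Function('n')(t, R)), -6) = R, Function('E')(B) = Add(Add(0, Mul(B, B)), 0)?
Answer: Rational(-7, 5) ≈ -1.4000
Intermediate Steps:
Function('E')(B) = Pow(B, 2) (Function('E')(B) = Add(Add(0, Pow(B, 2)), 0) = Add(Pow(B, 2), 0) = Pow(B, 2))
s = 0 (s = Pow(0, 2) = 0)
Function('n')(t, R) = Add(Rational(3, 4), Mul(Rational(1, 8), R))
c = Rational(-8, 15) (c = Mul(8, Pow(Add(-3, Mul(-3, Add(0, 4))), -1)) = Mul(8, Pow(Add(-3, Mul(-3, 4)), -1)) = Mul(8, Pow(Add(-3, -12), -1)) = Mul(8, Pow(-15, -1)) = Mul(8, Rational(-1, 15)) = Rational(-8, 15) ≈ -0.53333)
Mul(Function('n')(-20, 15), c) = Mul(Add(Rational(3, 4), Mul(Rational(1, 8), 15)), Rational(-8, 15)) = Mul(Add(Rational(3, 4), Rational(15, 8)), Rational(-8, 15)) = Mul(Rational(21, 8), Rational(-8, 15)) = Rational(-7, 5)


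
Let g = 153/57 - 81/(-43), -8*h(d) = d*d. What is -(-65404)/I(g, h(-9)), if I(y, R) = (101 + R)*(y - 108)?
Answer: -53435068/7679301 ≈ -6.9583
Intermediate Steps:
h(d) = -d²/8 (h(d) = -d*d/8 = -d²/8)
g = 3732/817 (g = 153*(1/57) - 81*(-1/43) = 51/19 + 81/43 = 3732/817 ≈ 4.5679)
I(y, R) = (-108 + y)*(101 + R) (I(y, R) = (101 + R)*(-108 + y) = (-108 + y)*(101 + R))
-(-65404)/I(g, h(-9)) = -(-65404)/(-10908 - (-27)*(-9)²/2 + 101*(3732/817) - ⅛*(-9)²*(3732/817)) = -(-65404)/(-10908 - (-27)*81/2 + 376932/817 - ⅛*81*(3732/817)) = -(-65404)/(-10908 - 108*(-81/8) + 376932/817 - 81/8*3732/817) = -(-65404)/(-10908 + 2187/2 + 376932/817 - 75573/1634) = -(-65404)/(-7679301/817) = -(-65404)*(-817)/7679301 = -1*53435068/7679301 = -53435068/7679301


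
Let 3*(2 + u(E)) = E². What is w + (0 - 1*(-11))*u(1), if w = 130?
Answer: 335/3 ≈ 111.67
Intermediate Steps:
u(E) = -2 + E²/3
w + (0 - 1*(-11))*u(1) = 130 + (0 - 1*(-11))*(-2 + (⅓)*1²) = 130 + (0 + 11)*(-2 + (⅓)*1) = 130 + 11*(-2 + ⅓) = 130 + 11*(-5/3) = 130 - 55/3 = 335/3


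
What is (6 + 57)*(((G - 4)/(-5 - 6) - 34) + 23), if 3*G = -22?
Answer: -6909/11 ≈ -628.09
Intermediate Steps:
G = -22/3 (G = (⅓)*(-22) = -22/3 ≈ -7.3333)
(6 + 57)*(((G - 4)/(-5 - 6) - 34) + 23) = (6 + 57)*(((-22/3 - 4)/(-5 - 6) - 34) + 23) = 63*((-34/3/(-11) - 34) + 23) = 63*((-34/3*(-1/11) - 34) + 23) = 63*((34/33 - 34) + 23) = 63*(-1088/33 + 23) = 63*(-329/33) = -6909/11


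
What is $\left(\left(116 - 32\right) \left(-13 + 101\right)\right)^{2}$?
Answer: $54641664$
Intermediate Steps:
$\left(\left(116 - 32\right) \left(-13 + 101\right)\right)^{2} = \left(84 \cdot 88\right)^{2} = 7392^{2} = 54641664$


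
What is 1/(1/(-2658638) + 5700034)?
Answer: 2658638/15154326993691 ≈ 1.7544e-7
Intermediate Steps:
1/(1/(-2658638) + 5700034) = 1/(-1/2658638 + 5700034) = 1/(15154326993691/2658638) = 2658638/15154326993691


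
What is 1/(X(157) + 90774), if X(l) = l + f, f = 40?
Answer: 1/90971 ≈ 1.0993e-5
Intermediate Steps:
X(l) = 40 + l (X(l) = l + 40 = 40 + l)
1/(X(157) + 90774) = 1/((40 + 157) + 90774) = 1/(197 + 90774) = 1/90971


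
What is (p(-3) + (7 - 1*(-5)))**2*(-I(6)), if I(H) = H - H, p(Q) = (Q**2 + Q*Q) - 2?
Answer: 0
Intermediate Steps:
p(Q) = -2 + 2*Q**2 (p(Q) = (Q**2 + Q**2) - 2 = 2*Q**2 - 2 = -2 + 2*Q**2)
I(H) = 0
(p(-3) + (7 - 1*(-5)))**2*(-I(6)) = ((-2 + 2*(-3)**2) + (7 - 1*(-5)))**2*(-1*0) = ((-2 + 2*9) + (7 + 5))**2*0 = ((-2 + 18) + 12)**2*0 = (16 + 12)**2*0 = 28**2*0 = 784*0 = 0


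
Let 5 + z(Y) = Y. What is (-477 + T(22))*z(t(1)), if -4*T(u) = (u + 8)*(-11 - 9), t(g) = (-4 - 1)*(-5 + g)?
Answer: -4905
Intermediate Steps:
t(g) = 25 - 5*g (t(g) = -5*(-5 + g) = 25 - 5*g)
T(u) = 40 + 5*u (T(u) = -(u + 8)*(-11 - 9)/4 = -(8 + u)*(-20)/4 = -(-160 - 20*u)/4 = 40 + 5*u)
z(Y) = -5 + Y
(-477 + T(22))*z(t(1)) = (-477 + (40 + 5*22))*(-5 + (25 - 5*1)) = (-477 + (40 + 110))*(-5 + (25 - 5)) = (-477 + 150)*(-5 + 20) = -327*15 = -4905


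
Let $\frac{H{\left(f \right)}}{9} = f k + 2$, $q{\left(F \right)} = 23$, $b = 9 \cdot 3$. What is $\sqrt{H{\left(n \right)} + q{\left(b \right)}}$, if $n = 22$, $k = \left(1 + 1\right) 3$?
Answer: $\sqrt{1229} \approx 35.057$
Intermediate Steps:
$k = 6$ ($k = 2 \cdot 3 = 6$)
$b = 27$
$H{\left(f \right)} = 18 + 54 f$ ($H{\left(f \right)} = 9 \left(f 6 + 2\right) = 9 \left(6 f + 2\right) = 9 \left(2 + 6 f\right) = 18 + 54 f$)
$\sqrt{H{\left(n \right)} + q{\left(b \right)}} = \sqrt{\left(18 + 54 \cdot 22\right) + 23} = \sqrt{\left(18 + 1188\right) + 23} = \sqrt{1206 + 23} = \sqrt{1229}$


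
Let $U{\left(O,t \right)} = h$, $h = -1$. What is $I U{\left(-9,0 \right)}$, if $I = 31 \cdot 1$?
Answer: $-31$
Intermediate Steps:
$I = 31$
$U{\left(O,t \right)} = -1$
$I U{\left(-9,0 \right)} = 31 \left(-1\right) = -31$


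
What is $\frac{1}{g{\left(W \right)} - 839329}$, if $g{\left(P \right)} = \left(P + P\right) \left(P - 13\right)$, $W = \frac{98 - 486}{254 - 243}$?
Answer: $- \frac{121}{101146753} \approx -1.1963 \cdot 10^{-6}$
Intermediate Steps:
$W = - \frac{388}{11} \approx -35.273$
$g{\left(P \right)} = 2 P \left(-13 + P\right)$
$\frac{1}{g{\left(W \right)} - 839329} = \frac{1}{2 \left(- \frac{388}{11}\right) \left(-13 - \frac{388}{11}\right) - 839329} = \frac{1}{2 \left(- \frac{388}{11}\right) \left(- \frac{531}{11}\right) - 839329} = \frac{1}{\frac{412056}{121} - 839329} = \frac{1}{- \frac{101146753}{121}} = - \frac{121}{101146753}$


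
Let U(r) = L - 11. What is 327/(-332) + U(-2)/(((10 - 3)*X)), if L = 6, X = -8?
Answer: -4163/4648 ≈ -0.89565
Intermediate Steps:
U(r) = -5 (U(r) = 6 - 11 = -5)
327/(-332) + U(-2)/(((10 - 3)*X)) = 327/(-332) - 5*(-1/(8*(10 - 3))) = 327*(-1/332) - 5/(7*(-8)) = -327/332 - 5/(-56) = -327/332 - 5*(-1/56) = -327/332 + 5/56 = -4163/4648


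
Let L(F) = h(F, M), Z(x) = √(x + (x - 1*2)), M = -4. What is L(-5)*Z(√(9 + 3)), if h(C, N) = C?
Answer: -5*√(-2 + 4*√3) ≈ -11.100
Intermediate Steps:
Z(x) = √(-2 + 2*x) (Z(x) = √(x + (x - 2)) = √(x + (-2 + x)) = √(-2 + 2*x))
L(F) = F
L(-5)*Z(√(9 + 3)) = -5*√(-2 + 2*√(9 + 3)) = -5*√(-2 + 2*√12) = -5*√(-2 + 2*(2*√3)) = -5*√(-2 + 4*√3)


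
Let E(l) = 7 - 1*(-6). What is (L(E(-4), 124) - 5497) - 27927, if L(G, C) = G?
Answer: -33411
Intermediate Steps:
E(l) = 13 (E(l) = 7 + 6 = 13)
(L(E(-4), 124) - 5497) - 27927 = (13 - 5497) - 27927 = -5484 - 27927 = -33411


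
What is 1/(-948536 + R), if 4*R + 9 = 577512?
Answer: -4/3216641 ≈ -1.2435e-6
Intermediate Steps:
R = 577503/4 (R = -9/4 + (¼)*577512 = -9/4 + 144378 = 577503/4 ≈ 1.4438e+5)
1/(-948536 + R) = 1/(-948536 + 577503/4) = 1/(-3216641/4) = -4/3216641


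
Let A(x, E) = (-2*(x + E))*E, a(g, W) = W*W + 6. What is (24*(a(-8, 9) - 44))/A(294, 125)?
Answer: -516/52375 ≈ -0.0098520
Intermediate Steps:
a(g, W) = 6 + W**2 (a(g, W) = W**2 + 6 = 6 + W**2)
A(x, E) = E*(-2*E - 2*x) (A(x, E) = (-2*(E + x))*E = (-2*E - 2*x)*E = E*(-2*E - 2*x))
(24*(a(-8, 9) - 44))/A(294, 125) = (24*((6 + 9**2) - 44))/((-2*125*(125 + 294))) = (24*((6 + 81) - 44))/((-2*125*419)) = (24*(87 - 44))/(-104750) = (24*43)*(-1/104750) = 1032*(-1/104750) = -516/52375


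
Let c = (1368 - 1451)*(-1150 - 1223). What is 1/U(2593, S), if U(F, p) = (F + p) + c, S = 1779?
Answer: 1/201331 ≈ 4.9669e-6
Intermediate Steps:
c = 196959 (c = -83*(-2373) = 196959)
U(F, p) = 196959 + F + p (U(F, p) = (F + p) + 196959 = 196959 + F + p)
1/U(2593, S) = 1/(196959 + 2593 + 1779) = 1/201331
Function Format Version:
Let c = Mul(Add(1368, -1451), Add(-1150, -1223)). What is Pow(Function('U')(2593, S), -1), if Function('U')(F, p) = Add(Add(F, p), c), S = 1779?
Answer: Rational(1, 201331) ≈ 4.9669e-6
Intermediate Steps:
c = 196959 (c = Mul(-83, -2373) = 196959)
Function('U')(F, p) = Add(196959, F, p) (Function('U')(F, p) = Add(Add(F, p), 196959) = Add(196959, F, p))
Pow(Function('U')(2593, S), -1) = Pow(Add(196959, 2593, 1779), -1) = Pow(201331, -1) = Rational(1, 201331)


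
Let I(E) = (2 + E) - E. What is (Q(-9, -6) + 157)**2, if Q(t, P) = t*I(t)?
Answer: 19321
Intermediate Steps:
I(E) = 2
Q(t, P) = 2*t (Q(t, P) = t*2 = 2*t)
(Q(-9, -6) + 157)**2 = (2*(-9) + 157)**2 = (-18 + 157)**2 = 139**2 = 19321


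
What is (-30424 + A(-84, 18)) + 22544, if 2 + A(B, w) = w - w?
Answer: -7882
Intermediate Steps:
A(B, w) = -2 (A(B, w) = -2 + (w - w) = -2 + 0 = -2)
(-30424 + A(-84, 18)) + 22544 = (-30424 - 2) + 22544 = -30426 + 22544 = -7882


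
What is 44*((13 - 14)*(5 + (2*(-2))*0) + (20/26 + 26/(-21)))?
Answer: -65692/273 ≈ -240.63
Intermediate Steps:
44*((13 - 14)*(5 + (2*(-2))*0) + (20/26 + 26/(-21))) = 44*(-(5 - 4*0) + (20*(1/26) + 26*(-1/21))) = 44*(-(5 + 0) + (10/13 - 26/21)) = 44*(-1*5 - 128/273) = 44*(-5 - 128/273) = 44*(-1493/273) = -65692/273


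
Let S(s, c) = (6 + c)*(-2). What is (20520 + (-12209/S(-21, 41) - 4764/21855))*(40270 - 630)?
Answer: 1192631313716/1457 ≈ 8.1855e+8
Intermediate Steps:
S(s, c) = -12 - 2*c
(20520 + (-12209/S(-21, 41) - 4764/21855))*(40270 - 630) = (20520 + (-12209/(-12 - 2*41) - 4764/21855))*(40270 - 630) = (20520 + (-12209/(-12 - 82) - 4764*1/21855))*39640 = (20520 + (-12209/(-94) - 1588/7285))*39640 = (20520 + (-12209*(-1/94) - 1588/7285))*39640 = (20520 + (12209/94 - 1588/7285))*39640 = (20520 + 1889219/14570)*39640 = (300865619/14570)*39640 = 1192631313716/1457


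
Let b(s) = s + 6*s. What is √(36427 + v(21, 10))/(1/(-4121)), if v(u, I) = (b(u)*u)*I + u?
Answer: -4121*√67318 ≈ -1.0692e+6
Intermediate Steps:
b(s) = 7*s
v(u, I) = u + 7*I*u² (v(u, I) = ((7*u)*u)*I + u = (7*u²)*I + u = 7*I*u² + u = u + 7*I*u²)
√(36427 + v(21, 10))/(1/(-4121)) = √(36427 + 21*(1 + 7*10*21))/(1/(-4121)) = √(36427 + 21*(1 + 1470))/(-1/4121) = √(36427 + 21*1471)*(-4121) = √(36427 + 30891)*(-4121) = √67318*(-4121) = -4121*√67318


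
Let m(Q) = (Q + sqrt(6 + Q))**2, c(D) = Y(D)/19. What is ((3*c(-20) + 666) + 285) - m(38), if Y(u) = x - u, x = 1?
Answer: -10140/19 - 152*sqrt(11) ≈ -1037.8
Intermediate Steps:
Y(u) = 1 - u
c(D) = 1/19 - D/19 (c(D) = (1 - D)/19 = (1 - D)*(1/19) = 1/19 - D/19)
((3*c(-20) + 666) + 285) - m(38) = ((3*(1/19 - 1/19*(-20)) + 666) + 285) - (38 + sqrt(6 + 38))**2 = ((3*(1/19 + 20/19) + 666) + 285) - (38 + sqrt(44))**2 = ((3*(21/19) + 666) + 285) - (38 + 2*sqrt(11))**2 = ((63/19 + 666) + 285) - (38 + 2*sqrt(11))**2 = (12717/19 + 285) - (38 + 2*sqrt(11))**2 = 18132/19 - (38 + 2*sqrt(11))**2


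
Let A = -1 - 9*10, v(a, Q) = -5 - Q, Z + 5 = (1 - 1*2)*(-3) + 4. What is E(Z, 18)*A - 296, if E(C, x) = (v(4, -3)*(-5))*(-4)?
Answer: 3344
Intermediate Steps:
Z = 2 (Z = -5 + ((1 - 1*2)*(-3) + 4) = -5 + ((1 - 2)*(-3) + 4) = -5 + (-1*(-3) + 4) = -5 + (3 + 4) = -5 + 7 = 2)
E(C, x) = -40 (E(C, x) = ((-5 - 1*(-3))*(-5))*(-4) = ((-5 + 3)*(-5))*(-4) = -2*(-5)*(-4) = 10*(-4) = -40)
A = -91 (A = -1 - 90 = -91)
E(Z, 18)*A - 296 = -40*(-91) - 296 = 3640 - 296 = 3344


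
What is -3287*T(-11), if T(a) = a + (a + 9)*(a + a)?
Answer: -108471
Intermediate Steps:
T(a) = a + 2*a*(9 + a) (T(a) = a + (9 + a)*(2*a) = a + 2*a*(9 + a))
-3287*T(-11) = -(-36157)*(19 + 2*(-11)) = -(-36157)*(19 - 22) = -(-36157)*(-3) = -3287*33 = -108471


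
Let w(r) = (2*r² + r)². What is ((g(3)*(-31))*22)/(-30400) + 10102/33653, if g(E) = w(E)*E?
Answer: 15335865779/511525600 ≈ 29.981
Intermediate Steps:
w(r) = (r + 2*r²)²
g(E) = E³*(1 + 2*E)² (g(E) = (E²*(1 + 2*E)²)*E = E³*(1 + 2*E)²)
((g(3)*(-31))*22)/(-30400) + 10102/33653 = (((3³*(1 + 2*3)²)*(-31))*22)/(-30400) + 10102/33653 = (((27*(1 + 6)²)*(-31))*22)*(-1/30400) + 10102*(1/33653) = (((27*7²)*(-31))*22)*(-1/30400) + 10102/33653 = (((27*49)*(-31))*22)*(-1/30400) + 10102/33653 = ((1323*(-31))*22)*(-1/30400) + 10102/33653 = -41013*22*(-1/30400) + 10102/33653 = -902286*(-1/30400) + 10102/33653 = 451143/15200 + 10102/33653 = 15335865779/511525600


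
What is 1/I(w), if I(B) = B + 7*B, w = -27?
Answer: -1/216 ≈ -0.0046296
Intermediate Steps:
I(B) = 8*B
1/I(w) = 1/(8*(-27)) = 1/(-216) = -1/216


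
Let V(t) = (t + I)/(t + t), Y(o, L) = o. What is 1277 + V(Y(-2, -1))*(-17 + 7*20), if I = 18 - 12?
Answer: 1154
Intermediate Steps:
I = 6
V(t) = (6 + t)/(2*t) (V(t) = (t + 6)/(t + t) = (6 + t)/((2*t)) = (6 + t)*(1/(2*t)) = (6 + t)/(2*t))
1277 + V(Y(-2, -1))*(-17 + 7*20) = 1277 + ((½)*(6 - 2)/(-2))*(-17 + 7*20) = 1277 + ((½)*(-½)*4)*(-17 + 140) = 1277 - 1*123 = 1277 - 123 = 1154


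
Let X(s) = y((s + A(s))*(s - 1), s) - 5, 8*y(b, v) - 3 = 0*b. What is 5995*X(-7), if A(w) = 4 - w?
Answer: -221815/8 ≈ -27727.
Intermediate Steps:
y(b, v) = 3/8 (y(b, v) = 3/8 + (0*b)/8 = 3/8 + (⅛)*0 = 3/8 + 0 = 3/8)
X(s) = -37/8 (X(s) = 3/8 - 5 = -37/8)
5995*X(-7) = 5995*(-37/8) = -221815/8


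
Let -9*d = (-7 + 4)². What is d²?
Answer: 1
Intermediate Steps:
d = -1 (d = -(-7 + 4)²/9 = -⅑*(-3)² = -⅑*9 = -1)
d² = (-1)² = 1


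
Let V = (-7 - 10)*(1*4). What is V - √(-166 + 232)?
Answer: -68 - √66 ≈ -76.124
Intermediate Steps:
V = -68 (V = -17*4 = -68)
V - √(-166 + 232) = -68 - √(-166 + 232) = -68 - √66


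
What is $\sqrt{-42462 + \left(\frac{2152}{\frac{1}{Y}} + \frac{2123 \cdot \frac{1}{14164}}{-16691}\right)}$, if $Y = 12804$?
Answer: $\frac{\sqrt{384410031450876203623811}}{118205662} \approx 5245.2$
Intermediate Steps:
$\sqrt{-42462 + \left(\frac{2152}{\frac{1}{Y}} + \frac{2123 \cdot \frac{1}{14164}}{-16691}\right)} = \sqrt{-42462 + \left(\frac{2152}{\frac{1}{12804}} + \frac{2123 \cdot \frac{1}{14164}}{-16691}\right)} = \sqrt{-42462 + \left(2152 \frac{1}{\frac{1}{12804}} + 2123 \cdot \frac{1}{14164} \left(- \frac{1}{16691}\right)\right)} = \sqrt{-42462 + \left(2152 \cdot 12804 + \frac{2123}{14164} \left(- \frac{1}{16691}\right)\right)} = \sqrt{-42462 + \left(27554208 - \frac{2123}{236411324}\right)} = \sqrt{-42462 + \frac{6514126795049269}{236411324}} = \sqrt{\frac{6504088297409581}{236411324}} = \frac{\sqrt{384410031450876203623811}}{118205662}$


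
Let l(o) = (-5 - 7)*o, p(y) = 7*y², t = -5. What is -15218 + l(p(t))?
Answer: -17318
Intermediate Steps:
l(o) = -12*o
-15218 + l(p(t)) = -15218 - 84*(-5)² = -15218 - 84*25 = -15218 - 12*175 = -15218 - 2100 = -17318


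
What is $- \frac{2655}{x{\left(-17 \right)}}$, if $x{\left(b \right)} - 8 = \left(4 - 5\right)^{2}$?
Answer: $-295$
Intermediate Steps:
$x{\left(b \right)} = 9$ ($x{\left(b \right)} = 8 + \left(4 - 5\right)^{2} = 8 + \left(-1\right)^{2} = 8 + 1 = 9$)
$- \frac{2655}{x{\left(-17 \right)}} = - \frac{2655}{9} = \left(-2655\right) \frac{1}{9} = -295$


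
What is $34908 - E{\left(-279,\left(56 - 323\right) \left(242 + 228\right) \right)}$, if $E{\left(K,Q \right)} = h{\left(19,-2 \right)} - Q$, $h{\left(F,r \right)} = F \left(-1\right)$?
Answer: $-90563$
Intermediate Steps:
$h{\left(F,r \right)} = - F$
$E{\left(K,Q \right)} = -19 - Q$ ($E{\left(K,Q \right)} = \left(-1\right) 19 - Q = -19 - Q$)
$34908 - E{\left(-279,\left(56 - 323\right) \left(242 + 228\right) \right)} = 34908 - \left(-19 - \left(56 - 323\right) \left(242 + 228\right)\right) = 34908 - \left(-19 - \left(-267\right) 470\right) = 34908 - \left(-19 - -125490\right) = 34908 - \left(-19 + 125490\right) = 34908 - 125471 = -90563$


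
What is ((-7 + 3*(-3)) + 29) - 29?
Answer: -16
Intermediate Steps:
((-7 + 3*(-3)) + 29) - 29 = ((-7 - 9) + 29) - 29 = (-16 + 29) - 29 = 13 - 29 = -16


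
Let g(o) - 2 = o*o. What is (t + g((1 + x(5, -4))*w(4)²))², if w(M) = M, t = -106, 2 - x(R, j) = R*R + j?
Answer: 6862465600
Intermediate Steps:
x(R, j) = 2 - j - R² (x(R, j) = 2 - (R*R + j) = 2 - (R² + j) = 2 - (j + R²) = 2 + (-j - R²) = 2 - j - R²)
g(o) = 2 + o² (g(o) = 2 + o*o = 2 + o²)
(t + g((1 + x(5, -4))*w(4)²))² = (-106 + (2 + ((1 + (2 - 1*(-4) - 1*5²))*4²)²))² = (-106 + (2 + ((1 + (2 + 4 - 1*25))*16)²))² = (-106 + (2 + ((1 + (2 + 4 - 25))*16)²))² = (-106 + (2 + ((1 - 19)*16)²))² = (-106 + (2 + (-18*16)²))² = (-106 + (2 + (-288)²))² = (-106 + (2 + 82944))² = (-106 + 82946)² = 82840² = 6862465600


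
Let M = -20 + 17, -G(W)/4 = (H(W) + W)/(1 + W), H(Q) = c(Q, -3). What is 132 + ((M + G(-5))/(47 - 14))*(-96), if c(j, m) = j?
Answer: 1868/11 ≈ 169.82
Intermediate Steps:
H(Q) = Q
G(W) = -8*W/(1 + W) (G(W) = -4*(W + W)/(1 + W) = -4*2*W/(1 + W) = -8*W/(1 + W))
M = -3
132 + ((M + G(-5))/(47 - 14))*(-96) = 132 + ((-3 - 8*(-5)/(1 - 5))/(47 - 14))*(-96) = 132 + ((-3 - 8*(-5)/(-4))/33)*(-96) = 132 + ((-3 - 8*(-5)*(-1/4))*(1/33))*(-96) = 132 + ((-3 - 10)*(1/33))*(-96) = 132 - 13*1/33*(-96) = 132 - 13/33*(-96) = 132 + 416/11 = 1868/11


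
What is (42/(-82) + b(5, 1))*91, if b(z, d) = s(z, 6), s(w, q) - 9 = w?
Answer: 50323/41 ≈ 1227.4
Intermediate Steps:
s(w, q) = 9 + w
b(z, d) = 9 + z
(42/(-82) + b(5, 1))*91 = (42/(-82) + (9 + 5))*91 = (42*(-1/82) + 14)*91 = (-21/41 + 14)*91 = (553/41)*91 = 50323/41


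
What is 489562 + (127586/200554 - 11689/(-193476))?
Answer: 9498100289563145/19401192852 ≈ 4.8956e+5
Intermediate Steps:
489562 + (127586/200554 - 11689/(-193476)) = 489562 + (127586*(1/200554) - 11689*(-1/193476)) = 489562 + (63793/100277 + 11689/193476) = 489562 + 13514552321/19401192852 = 9498100289563145/19401192852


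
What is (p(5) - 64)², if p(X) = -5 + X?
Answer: 4096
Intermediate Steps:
(p(5) - 64)² = ((-5 + 5) - 64)² = (0 - 64)² = (-64)² = 4096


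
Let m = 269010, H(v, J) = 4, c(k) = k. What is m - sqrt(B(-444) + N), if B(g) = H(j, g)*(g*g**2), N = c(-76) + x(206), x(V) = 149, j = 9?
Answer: 269010 - I*sqrt(350113463) ≈ 2.6901e+5 - 18711.0*I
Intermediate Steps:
N = 73 (N = -76 + 149 = 73)
B(g) = 4*g**3 (B(g) = 4*(g*g**2) = 4*g**3)
m - sqrt(B(-444) + N) = 269010 - sqrt(4*(-444)**3 + 73) = 269010 - sqrt(4*(-87528384) + 73) = 269010 - sqrt(-350113536 + 73) = 269010 - sqrt(-350113463) = 269010 - I*sqrt(350113463)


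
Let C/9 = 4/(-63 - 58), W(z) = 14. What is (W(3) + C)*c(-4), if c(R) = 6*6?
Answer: 59688/121 ≈ 493.29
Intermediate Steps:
c(R) = 36
C = -36/121 (C = 9*(4/(-63 - 58)) = 9*(4/(-121)) = 9*(-1/121*4) = 9*(-4/121) = -36/121 ≈ -0.29752)
(W(3) + C)*c(-4) = (14 - 36/121)*36 = (1658/121)*36 = 59688/121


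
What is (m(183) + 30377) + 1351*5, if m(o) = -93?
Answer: 37039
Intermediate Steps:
(m(183) + 30377) + 1351*5 = (-93 + 30377) + 1351*5 = 30284 + 6755 = 37039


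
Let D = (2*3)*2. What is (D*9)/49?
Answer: 108/49 ≈ 2.2041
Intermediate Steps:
D = 12 (D = 6*2 = 12)
(D*9)/49 = (12*9)/49 = 108*(1/49) = 108/49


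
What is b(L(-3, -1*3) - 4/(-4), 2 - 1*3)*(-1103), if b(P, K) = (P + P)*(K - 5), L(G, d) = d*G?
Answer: 132360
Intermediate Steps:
L(G, d) = G*d
b(P, K) = 2*P*(-5 + K) (b(P, K) = (2*P)*(-5 + K) = 2*P*(-5 + K))
b(L(-3, -1*3) - 4/(-4), 2 - 1*3)*(-1103) = (2*(-(-3)*3 - 4/(-4))*(-5 + (2 - 1*3)))*(-1103) = (2*(-3*(-3) - 4*(-1/4))*(-5 + (2 - 3)))*(-1103) = (2*(9 + 1)*(-5 - 1))*(-1103) = (2*10*(-6))*(-1103) = -120*(-1103) = 132360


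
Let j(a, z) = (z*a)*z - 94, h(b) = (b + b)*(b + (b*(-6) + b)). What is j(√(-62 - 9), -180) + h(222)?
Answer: -394366 + 32400*I*√71 ≈ -3.9437e+5 + 2.7301e+5*I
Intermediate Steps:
h(b) = -8*b² (h(b) = (2*b)*(b + (-6*b + b)) = (2*b)*(b - 5*b) = (2*b)*(-4*b) = -8*b²)
j(a, z) = -94 + a*z² (j(a, z) = (a*z)*z - 94 = a*z² - 94 = -94 + a*z²)
j(√(-62 - 9), -180) + h(222) = (-94 + √(-62 - 9)*(-180)²) - 8*222² = (-94 + √(-71)*32400) - 8*49284 = (-94 + (I*√71)*32400) - 394272 = (-94 + 32400*I*√71) - 394272 = -394366 + 32400*I*√71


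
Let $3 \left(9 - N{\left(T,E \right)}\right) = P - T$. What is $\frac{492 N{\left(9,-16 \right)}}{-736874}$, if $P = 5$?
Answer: $- \frac{2542}{368437} \approx -0.0068994$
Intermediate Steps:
$N{\left(T,E \right)} = \frac{22}{3} + \frac{T}{3}$ ($N{\left(T,E \right)} = 9 - \frac{5 - T}{3} = 9 + \left(- \frac{5}{3} + \frac{T}{3}\right) = \frac{22}{3} + \frac{T}{3}$)
$\frac{492 N{\left(9,-16 \right)}}{-736874} = \frac{492 \left(\frac{22}{3} + \frac{1}{3} \cdot 9\right)}{-736874} = 492 \left(\frac{22}{3} + 3\right) \left(- \frac{1}{736874}\right) = 492 \cdot \frac{31}{3} \left(- \frac{1}{736874}\right) = 5084 \left(- \frac{1}{736874}\right) = - \frac{2542}{368437}$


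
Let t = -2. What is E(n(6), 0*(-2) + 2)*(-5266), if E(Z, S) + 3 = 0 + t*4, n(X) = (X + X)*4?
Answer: 57926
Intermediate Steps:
n(X) = 8*X (n(X) = (2*X)*4 = 8*X)
E(Z, S) = -11 (E(Z, S) = -3 + (0 - 2*4) = -3 + (0 - 8) = -3 - 8 = -11)
E(n(6), 0*(-2) + 2)*(-5266) = -11*(-5266) = 57926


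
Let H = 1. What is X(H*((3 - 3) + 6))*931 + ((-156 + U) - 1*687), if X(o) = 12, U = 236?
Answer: 10565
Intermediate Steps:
X(H*((3 - 3) + 6))*931 + ((-156 + U) - 1*687) = 12*931 + ((-156 + 236) - 1*687) = 11172 + (80 - 687) = 11172 - 607 = 10565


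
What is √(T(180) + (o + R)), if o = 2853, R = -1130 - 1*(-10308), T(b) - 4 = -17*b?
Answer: 5*√359 ≈ 94.736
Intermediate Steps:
T(b) = 4 - 17*b
R = 9178 (R = -1130 + 10308 = 9178)
√(T(180) + (o + R)) = √((4 - 17*180) + (2853 + 9178)) = √((4 - 3060) + 12031) = √(-3056 + 12031) = √8975 = 5*√359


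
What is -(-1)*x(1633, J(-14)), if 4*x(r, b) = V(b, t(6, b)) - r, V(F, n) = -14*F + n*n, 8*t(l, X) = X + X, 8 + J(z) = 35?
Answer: -31447/64 ≈ -491.36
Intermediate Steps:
J(z) = 27 (J(z) = -8 + 35 = 27)
t(l, X) = X/4 (t(l, X) = (X + X)/8 = (2*X)/8 = X/4)
V(F, n) = n² - 14*F (V(F, n) = -14*F + n² = n² - 14*F)
x(r, b) = -7*b/2 - r/4 + b²/64 (x(r, b) = (((b/4)² - 14*b) - r)/4 = ((b²/16 - 14*b) - r)/4 = ((-14*b + b²/16) - r)/4 = (-r - 14*b + b²/16)/4 = -7*b/2 - r/4 + b²/64)
-(-1)*x(1633, J(-14)) = -(-1)*(-7/2*27 - ¼*1633 + (1/64)*27²) = -(-1)*(-189/2 - 1633/4 + (1/64)*729) = -(-1)*(-189/2 - 1633/4 + 729/64) = -(-1)*(-31447)/64 = -1*31447/64 = -31447/64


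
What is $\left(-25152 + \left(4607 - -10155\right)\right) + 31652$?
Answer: $21262$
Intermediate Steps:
$\left(-25152 + \left(4607 - -10155\right)\right) + 31652 = \left(-25152 + \left(4607 + 10155\right)\right) + 31652 = \left(-25152 + 14762\right) + 31652 = -10390 + 31652 = 21262$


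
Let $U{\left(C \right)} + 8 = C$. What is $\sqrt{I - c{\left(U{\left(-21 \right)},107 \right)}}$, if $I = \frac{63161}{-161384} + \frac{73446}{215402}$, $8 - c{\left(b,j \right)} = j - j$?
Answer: $\frac{i \sqrt{608019970206386164746}}{8690609092} \approx 2.8373 i$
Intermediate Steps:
$U{\left(C \right)} = -8 + C$
$c{\left(b,j \right)} = 8$ ($c{\left(b,j \right)} = 8 - \left(j - j\right) = 8 - 0 = 8 + 0 = 8$)
$I = - \frac{875998229}{17381218184}$ ($I = 63161 \left(- \frac{1}{161384}\right) + 73446 \cdot \frac{1}{215402} = - \frac{63161}{161384} + \frac{36723}{107701} = - \frac{875998229}{17381218184} \approx -0.050399$)
$\sqrt{I - c{\left(U{\left(-21 \right)},107 \right)}} = \sqrt{- \frac{875998229}{17381218184} - 8} = \sqrt{- \frac{139925743701}{17381218184}} = \frac{i \sqrt{608019970206386164746}}{8690609092}$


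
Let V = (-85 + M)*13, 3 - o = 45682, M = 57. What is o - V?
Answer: -45315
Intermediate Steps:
o = -45679 (o = 3 - 1*45682 = 3 - 45682 = -45679)
V = -364 (V = (-85 + 57)*13 = -28*13 = -364)
o - V = -45679 - 1*(-364) = -45679 + 364 = -45315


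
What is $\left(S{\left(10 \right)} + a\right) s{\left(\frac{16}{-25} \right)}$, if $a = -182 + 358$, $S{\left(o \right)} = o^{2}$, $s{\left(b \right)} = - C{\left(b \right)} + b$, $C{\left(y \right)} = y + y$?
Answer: $\frac{4416}{25} \approx 176.64$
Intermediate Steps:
$C{\left(y \right)} = 2 y$
$s{\left(b \right)} = - b$ ($s{\left(b \right)} = - 2 b + b = - b$)
$a = 176$
$\left(S{\left(10 \right)} + a\right) s{\left(\frac{16}{-25} \right)} = \left(10^{2} + 176\right) \left(- \frac{16}{-25}\right) = \left(100 + 176\right) \left(- \frac{16 \left(-1\right)}{25}\right) = 276 \left(\left(-1\right) \left(- \frac{16}{25}\right)\right) = 276 \cdot \frac{16}{25} = \frac{4416}{25}$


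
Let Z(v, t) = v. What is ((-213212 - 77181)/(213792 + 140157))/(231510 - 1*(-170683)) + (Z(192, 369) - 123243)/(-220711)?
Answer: 17516960702699584/31419493215561627 ≈ 0.55752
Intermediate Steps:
((-213212 - 77181)/(213792 + 140157))/(231510 - 1*(-170683)) + (Z(192, 369) - 123243)/(-220711) = ((-213212 - 77181)/(213792 + 140157))/(231510 - 1*(-170683)) + (192 - 123243)/(-220711) = (-290393/353949)/(231510 + 170683) - 123051*(-1/220711) = -290393*1/353949/402193 + 123051/220711 = -290393/353949*1/402193 + 123051/220711 = -290393/142355810157 + 123051/220711 = 17516960702699584/31419493215561627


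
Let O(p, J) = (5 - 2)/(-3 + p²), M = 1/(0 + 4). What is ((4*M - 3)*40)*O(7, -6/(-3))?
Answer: -120/23 ≈ -5.2174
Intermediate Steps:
M = ¼ (M = 1/4 = ¼ ≈ 0.25000)
O(p, J) = 3/(-3 + p²)
((4*M - 3)*40)*O(7, -6/(-3)) = ((4*(¼) - 3)*40)*(3/(-3 + 7²)) = ((1 - 3)*40)*(3/(-3 + 49)) = (-2*40)*(3/46) = -240/46 = -80*3/46 = -120/23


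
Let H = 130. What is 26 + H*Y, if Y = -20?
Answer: -2574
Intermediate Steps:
26 + H*Y = 26 + 130*(-20) = 26 - 2600 = -2574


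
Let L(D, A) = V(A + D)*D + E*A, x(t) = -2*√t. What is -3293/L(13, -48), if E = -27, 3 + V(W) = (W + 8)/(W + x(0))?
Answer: -115255/44346 ≈ -2.5990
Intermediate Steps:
V(W) = -3 + (8 + W)/W (V(W) = -3 + (W + 8)/(W - 2*√0) = -3 + (8 + W)/(W - 2*0) = -3 + (8 + W)/(W + 0) = -3 + (8 + W)/W)
L(D, A) = -27*A + D*(-2 + 8/(A + D)) (L(D, A) = (-2 + 8/(A + D))*D - 27*A = D*(-2 + 8/(A + D)) - 27*A = -27*A + D*(-2 + 8/(A + D)))
-3293/L(13, -48) = -3293*(-48 + 13)/(-27*(-48)*(-48 + 13) - 2*13*(-4 - 48 + 13)) = -3293*(-35/(-27*(-48)*(-35) - 2*13*(-39))) = -3293*(-35/(-45360 + 1014)) = -3293/((-1/35*(-44346))) = -3293/44346/35 = -3293*35/44346 = -115255/44346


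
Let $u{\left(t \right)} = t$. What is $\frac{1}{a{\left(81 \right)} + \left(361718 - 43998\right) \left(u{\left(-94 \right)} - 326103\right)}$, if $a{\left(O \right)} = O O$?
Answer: $- \frac{1}{103639304279} \approx -9.6489 \cdot 10^{-12}$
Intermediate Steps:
$a{\left(O \right)} = O^{2}$
$\frac{1}{a{\left(81 \right)} + \left(361718 - 43998\right) \left(u{\left(-94 \right)} - 326103\right)} = \frac{1}{81^{2} + \left(361718 - 43998\right) \left(-94 - 326103\right)} = \frac{1}{6561 + 317720 \left(-326197\right)} = \frac{1}{6561 - 103639310840} = \frac{1}{-103639304279} = - \frac{1}{103639304279}$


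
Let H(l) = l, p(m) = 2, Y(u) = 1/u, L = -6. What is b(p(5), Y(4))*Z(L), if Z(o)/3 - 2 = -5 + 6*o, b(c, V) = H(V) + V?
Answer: -117/2 ≈ -58.500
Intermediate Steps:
b(c, V) = 2*V (b(c, V) = V + V = 2*V)
Z(o) = -9 + 18*o (Z(o) = 6 + 3*(-5 + 6*o) = 6 + (-15 + 18*o) = -9 + 18*o)
b(p(5), Y(4))*Z(L) = (2/4)*(-9 + 18*(-6)) = (2*(1/4))*(-9 - 108) = (1/2)*(-117) = -117/2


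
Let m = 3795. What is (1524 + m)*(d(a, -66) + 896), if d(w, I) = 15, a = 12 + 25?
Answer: 4845609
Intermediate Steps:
a = 37
(1524 + m)*(d(a, -66) + 896) = (1524 + 3795)*(15 + 896) = 5319*911 = 4845609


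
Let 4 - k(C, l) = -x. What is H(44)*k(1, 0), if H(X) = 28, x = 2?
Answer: 168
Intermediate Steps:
k(C, l) = 6 (k(C, l) = 4 - (-1)*2 = 4 - 1*(-2) = 4 + 2 = 6)
H(44)*k(1, 0) = 28*6 = 168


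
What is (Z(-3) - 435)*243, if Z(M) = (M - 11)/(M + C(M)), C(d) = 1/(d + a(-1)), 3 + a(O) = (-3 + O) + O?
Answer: -1778274/17 ≈ -1.0460e+5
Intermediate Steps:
a(O) = -6 + 2*O (a(O) = -3 + ((-3 + O) + O) = -3 + (-3 + 2*O) = -6 + 2*O)
C(d) = 1/(-8 + d) (C(d) = 1/(d + (-6 + 2*(-1))) = 1/(d + (-6 - 2)) = 1/(d - 8) = 1/(-8 + d))
Z(M) = (-11 + M)/(M + 1/(-8 + M)) (Z(M) = (M - 11)/(M + 1/(-8 + M)) = (-11 + M)/(M + 1/(-8 + M)))
(Z(-3) - 435)*243 = ((-11 - 3)*(-8 - 3)/(1 - 3*(-8 - 3)) - 435)*243 = (-14*(-11)/(1 - 3*(-11)) - 435)*243 = (-14*(-11)/(1 + 33) - 435)*243 = (-14*(-11)/34 - 435)*243 = ((1/34)*(-14)*(-11) - 435)*243 = (77/17 - 435)*243 = -7318/17*243 = -1778274/17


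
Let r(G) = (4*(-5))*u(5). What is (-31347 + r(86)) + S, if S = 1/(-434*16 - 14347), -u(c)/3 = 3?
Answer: -663576598/21291 ≈ -31167.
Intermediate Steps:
u(c) = -9 (u(c) = -3*3 = -9)
S = -1/21291 (S = 1/(-6944 - 14347) = 1/(-21291) = -1/21291 ≈ -4.6968e-5)
r(G) = 180 (r(G) = (4*(-5))*(-9) = -20*(-9) = 180)
(-31347 + r(86)) + S = (-31347 + 180) - 1/21291 = -31167 - 1/21291 = -663576598/21291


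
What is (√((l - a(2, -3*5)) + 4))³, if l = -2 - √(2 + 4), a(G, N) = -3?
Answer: (5 - √6)^(3/2) ≈ 4.0732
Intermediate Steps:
l = -2 - √6 ≈ -4.4495
(√((l - a(2, -3*5)) + 4))³ = (√(((-2 - √6) - 1*(-3)) + 4))³ = (√(((-2 - √6) + 3) + 4))³ = (√((1 - √6) + 4))³ = (√(5 - √6))³ = (5 - √6)^(3/2)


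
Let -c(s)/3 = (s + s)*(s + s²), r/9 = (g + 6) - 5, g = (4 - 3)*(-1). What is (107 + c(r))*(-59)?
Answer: -6313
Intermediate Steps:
g = -1 (g = 1*(-1) = -1)
r = 0 (r = 9*((-1 + 6) - 5) = 9*(5 - 5) = 9*0 = 0)
c(s) = -6*s*(s + s²) (c(s) = -3*(s + s)*(s + s²) = -3*2*s*(s + s²) = -6*s*(s + s²))
(107 + c(r))*(-59) = (107 + 6*0²*(-1 - 1*0))*(-59) = (107 + 6*0*(-1 + 0))*(-59) = (107 + 6*0*(-1))*(-59) = (107 + 0)*(-59) = 107*(-59) = -6313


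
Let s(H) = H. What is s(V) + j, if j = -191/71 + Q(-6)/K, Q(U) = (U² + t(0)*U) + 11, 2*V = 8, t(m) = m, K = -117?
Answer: 7544/8307 ≈ 0.90815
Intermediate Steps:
V = 4 (V = (½)*8 = 4)
Q(U) = 11 + U² (Q(U) = (U² + 0*U) + 11 = (U² + 0) + 11 = U² + 11 = 11 + U²)
j = -25684/8307 (j = -191/71 + (11 + (-6)²)/(-117) = -191*1/71 + (11 + 36)*(-1/117) = -191/71 + 47*(-1/117) = -191/71 - 47/117 = -25684/8307 ≈ -3.0919)
s(V) + j = 4 - 25684/8307 = 7544/8307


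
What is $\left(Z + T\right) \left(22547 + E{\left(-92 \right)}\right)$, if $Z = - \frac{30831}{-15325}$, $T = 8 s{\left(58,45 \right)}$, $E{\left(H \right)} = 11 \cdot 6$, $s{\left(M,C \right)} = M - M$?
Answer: $\frac{697181403}{15325} \approx 45493.0$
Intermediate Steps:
$s{\left(M,C \right)} = 0$
$E{\left(H \right)} = 66$
$T = 0$ ($T = 8 \cdot 0 = 0$)
$Z = \frac{30831}{15325}$ ($Z = \left(-30831\right) \left(- \frac{1}{15325}\right) = \frac{30831}{15325} \approx 2.0118$)
$\left(Z + T\right) \left(22547 + E{\left(-92 \right)}\right) = \left(\frac{30831}{15325} + 0\right) \left(22547 + 66\right) = \frac{30831}{15325} \cdot 22613 = \frac{697181403}{15325}$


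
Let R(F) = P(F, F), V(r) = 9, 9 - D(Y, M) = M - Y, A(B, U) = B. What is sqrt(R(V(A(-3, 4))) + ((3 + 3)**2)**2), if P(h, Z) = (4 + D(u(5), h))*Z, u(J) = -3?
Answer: 3*sqrt(145) ≈ 36.125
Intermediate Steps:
D(Y, M) = 9 + Y - M (D(Y, M) = 9 - (M - Y) = 9 + (Y - M) = 9 + Y - M)
P(h, Z) = Z*(10 - h) (P(h, Z) = (4 + (9 - 3 - h))*Z = (4 + (6 - h))*Z = (10 - h)*Z = Z*(10 - h))
R(F) = F*(10 - F)
sqrt(R(V(A(-3, 4))) + ((3 + 3)**2)**2) = sqrt(9*(10 - 1*9) + ((3 + 3)**2)**2) = sqrt(9*(10 - 9) + (6**2)**2) = sqrt(9*1 + 36**2) = sqrt(9 + 1296) = sqrt(1305) = 3*sqrt(145)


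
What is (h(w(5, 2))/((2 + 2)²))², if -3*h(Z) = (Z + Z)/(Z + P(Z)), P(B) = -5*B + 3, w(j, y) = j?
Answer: 25/166464 ≈ 0.00015018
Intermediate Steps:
P(B) = 3 - 5*B
h(Z) = -2*Z/(3*(3 - 4*Z)) (h(Z) = -(Z + Z)/(3*(Z + (3 - 5*Z))) = -2*Z/(3*(3 - 4*Z)))
(h(w(5, 2))/((2 + 2)²))² = (((⅔)*5/(-3 + 4*5))/((2 + 2)²))² = (((⅔)*5/(-3 + 20))/(4²))² = (((⅔)*5/17)/16)² = (((⅔)*5*(1/17))*(1/16))² = ((10/51)*(1/16))² = (5/408)² = 25/166464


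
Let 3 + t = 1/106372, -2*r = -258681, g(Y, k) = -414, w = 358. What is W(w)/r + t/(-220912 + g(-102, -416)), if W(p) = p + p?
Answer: 33795966424819/6090098139770232 ≈ 0.0055493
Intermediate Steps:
r = 258681/2 (r = -1/2*(-258681) = 258681/2 ≈ 1.2934e+5)
W(p) = 2*p
t = -319115/106372 (t = -3 + 1/106372 = -319115/106372 ≈ -3.0000)
W(w)/r + t/(-220912 + g(-102, -416)) = (2*358)/(258681/2) - 319115/(106372*(-220912 - 414)) = 716*(2/258681) - 319115/106372/(-221326) = 1432/258681 - 319115/106372*(-1/221326) = 1432/258681 + 319115/23542889272 = 33795966424819/6090098139770232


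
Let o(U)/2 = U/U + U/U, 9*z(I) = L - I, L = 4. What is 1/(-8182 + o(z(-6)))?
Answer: -1/8178 ≈ -0.00012228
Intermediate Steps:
z(I) = 4/9 - I/9 (z(I) = (4 - I)/9 = 4/9 - I/9)
o(U) = 4 (o(U) = 2*(U/U + U/U) = 2*(1 + 1) = 2*2 = 4)
1/(-8182 + o(z(-6))) = 1/(-8182 + 4) = 1/(-8178) = -1/8178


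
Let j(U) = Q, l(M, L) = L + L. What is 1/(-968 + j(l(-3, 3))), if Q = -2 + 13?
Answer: -1/957 ≈ -0.0010449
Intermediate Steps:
l(M, L) = 2*L
Q = 11
j(U) = 11
1/(-968 + j(l(-3, 3))) = 1/(-968 + 11) = 1/(-957) = -1/957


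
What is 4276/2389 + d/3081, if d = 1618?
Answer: 17039758/7360509 ≈ 2.3150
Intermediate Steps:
4276/2389 + d/3081 = 4276/2389 + 1618/3081 = 17039758/7360509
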